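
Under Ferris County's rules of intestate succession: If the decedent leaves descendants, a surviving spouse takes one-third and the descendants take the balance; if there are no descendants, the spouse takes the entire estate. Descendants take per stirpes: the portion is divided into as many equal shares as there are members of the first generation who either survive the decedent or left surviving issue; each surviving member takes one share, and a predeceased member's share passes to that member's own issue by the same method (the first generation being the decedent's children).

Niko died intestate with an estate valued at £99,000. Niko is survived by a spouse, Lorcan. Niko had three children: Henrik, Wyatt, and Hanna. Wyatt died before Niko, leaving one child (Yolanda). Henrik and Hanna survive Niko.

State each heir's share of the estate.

Lorcan takes one-third of £99,000 = £33,000. The remaining £66,000 passes to the descendants.
The descendants' portion (£66,000) is divided into 3 shares of £22,000: Henrik and Hanna each take £22,000; Wyatt's £22,000 share passes to Wyatt's issue.
Wyatt's share (£22,000) passes entirely to Yolanda.

Lorcan: £33,000; Henrik: £22,000; Yolanda: £22,000; Hanna: £22,000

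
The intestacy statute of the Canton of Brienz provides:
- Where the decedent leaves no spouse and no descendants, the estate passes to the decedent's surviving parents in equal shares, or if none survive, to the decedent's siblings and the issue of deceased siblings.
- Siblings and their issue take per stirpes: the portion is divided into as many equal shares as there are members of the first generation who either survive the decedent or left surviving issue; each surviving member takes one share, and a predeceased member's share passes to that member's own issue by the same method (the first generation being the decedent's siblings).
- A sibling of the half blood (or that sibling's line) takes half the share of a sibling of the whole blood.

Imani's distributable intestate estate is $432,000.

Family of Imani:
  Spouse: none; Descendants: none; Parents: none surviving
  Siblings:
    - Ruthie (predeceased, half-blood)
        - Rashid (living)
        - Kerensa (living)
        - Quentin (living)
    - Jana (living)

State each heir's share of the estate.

Rashid: $48,000; Kerensa: $48,000; Quentin: $48,000; Jana: $288,000

The entire $432,000 passes to the siblings and their issue.
Counting each half-blood sibling's line as half a unit, there are 3/2 units in $432,000, so one unit is $288,000. Whole-blood lines (Jana) take $288,000 each; half-blood lines (Ruthie) take $144,000 each.
Ruthie's share ($144,000) is divided into 3 shares of $48,000: Rashid, Kerensa, and Quentin each take $48,000.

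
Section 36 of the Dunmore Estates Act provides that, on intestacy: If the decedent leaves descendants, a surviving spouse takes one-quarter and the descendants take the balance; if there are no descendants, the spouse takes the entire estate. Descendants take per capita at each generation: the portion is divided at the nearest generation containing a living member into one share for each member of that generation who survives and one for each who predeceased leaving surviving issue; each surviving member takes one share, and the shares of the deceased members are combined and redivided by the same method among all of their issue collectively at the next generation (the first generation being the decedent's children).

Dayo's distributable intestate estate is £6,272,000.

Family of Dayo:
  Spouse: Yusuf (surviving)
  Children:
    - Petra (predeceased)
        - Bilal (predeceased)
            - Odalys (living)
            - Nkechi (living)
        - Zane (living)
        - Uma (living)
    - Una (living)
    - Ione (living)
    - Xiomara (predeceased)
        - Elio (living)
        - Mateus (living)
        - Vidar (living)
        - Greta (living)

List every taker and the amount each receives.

Yusuf: £1,568,000; Odalys: £168,000; Nkechi: £168,000; Zane: £336,000; Uma: £336,000; Una: £1,176,000; Ione: £1,176,000; Elio: £336,000; Mateus: £336,000; Vidar: £336,000; Greta: £336,000

Yusuf takes one-quarter of £6,272,000 = £1,568,000. The remaining £4,704,000 passes to the descendants.
The descendants' portion (£4,704,000) is divided at the children's generation into 4 shares of £1,176,000. Una and Ione each take £1,176,000. The 2 shares of the deceased (Petra and Xiomara) are combined into a pool of £2,352,000.
That pool (£2,352,000) is divided at the grandchildren's generation into 7 shares of £336,000. Zane, Uma, Elio, Mateus, Vidar, and Greta each take £336,000. The remaining share for the deceased Bilal (£336,000) is carried to the next generation.
That pool (£336,000) is divided at the great-grandchildren's generation equally among Odalys and Nkechi: £168,000 each.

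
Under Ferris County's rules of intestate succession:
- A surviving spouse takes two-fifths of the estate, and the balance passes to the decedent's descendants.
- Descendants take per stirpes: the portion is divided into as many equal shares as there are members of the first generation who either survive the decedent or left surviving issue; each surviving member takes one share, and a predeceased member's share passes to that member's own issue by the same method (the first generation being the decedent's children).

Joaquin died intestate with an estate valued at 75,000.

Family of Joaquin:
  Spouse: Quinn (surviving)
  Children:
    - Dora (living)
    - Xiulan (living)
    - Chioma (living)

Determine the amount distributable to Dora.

Quinn takes two-fifths of 75,000 = 30,000. The remaining 45,000 passes to the descendants.
The descendants' portion (45,000) is divided into 3 shares of 15,000: Dora, Xiulan, and Chioma each take 15,000.

Dora receives 15,000.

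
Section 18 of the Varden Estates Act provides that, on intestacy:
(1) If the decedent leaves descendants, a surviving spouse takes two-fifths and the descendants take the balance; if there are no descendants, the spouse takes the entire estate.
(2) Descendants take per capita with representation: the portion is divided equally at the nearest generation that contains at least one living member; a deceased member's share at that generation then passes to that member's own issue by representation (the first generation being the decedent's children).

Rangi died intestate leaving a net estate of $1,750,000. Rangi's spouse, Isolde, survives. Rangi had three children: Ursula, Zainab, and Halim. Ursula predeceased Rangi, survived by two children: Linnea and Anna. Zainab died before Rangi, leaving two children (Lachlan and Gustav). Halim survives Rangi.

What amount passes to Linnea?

Linnea receives $175,000.

Isolde takes two-fifths of $1,750,000 = $700,000. The remaining $1,050,000 passes to the descendants.
The descendants' portion ($1,050,000) is divided into 3 shares of $350,000: Halim takes $350,000; Ursula's $350,000 share passes to Ursula's issue; Zainab's $350,000 share passes to Zainab's issue.
Ursula's share ($350,000) is divided into 2 shares of $175,000: Linnea and Anna each take $175,000.
Zainab's share ($350,000) is divided into 2 shares of $175,000: Lachlan and Gustav each take $175,000.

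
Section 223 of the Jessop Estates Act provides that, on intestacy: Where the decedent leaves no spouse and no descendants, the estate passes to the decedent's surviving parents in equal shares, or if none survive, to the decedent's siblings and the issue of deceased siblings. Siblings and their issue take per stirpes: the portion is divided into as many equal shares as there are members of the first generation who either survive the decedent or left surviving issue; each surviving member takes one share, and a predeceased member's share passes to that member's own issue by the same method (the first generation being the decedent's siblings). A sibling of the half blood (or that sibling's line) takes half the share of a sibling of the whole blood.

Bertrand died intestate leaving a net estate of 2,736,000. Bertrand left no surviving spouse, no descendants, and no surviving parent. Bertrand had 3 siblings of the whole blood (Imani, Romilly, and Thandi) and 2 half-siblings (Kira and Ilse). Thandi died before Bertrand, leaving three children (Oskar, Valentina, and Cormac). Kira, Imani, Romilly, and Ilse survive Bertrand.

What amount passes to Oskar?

The entire 2,736,000 passes to the siblings and their issue.
Counting each half-blood sibling's line as half a unit, there are 4 units in 2,736,000, so one unit is 684,000. Whole-blood lines (Imani, Romilly, and Thandi) take 684,000 each; half-blood lines (Kira and Ilse) take 342,000 each.
Thandi's share (684,000) is divided into 3 shares of 228,000: Oskar, Valentina, and Cormac each take 228,000.

Oskar receives 228,000.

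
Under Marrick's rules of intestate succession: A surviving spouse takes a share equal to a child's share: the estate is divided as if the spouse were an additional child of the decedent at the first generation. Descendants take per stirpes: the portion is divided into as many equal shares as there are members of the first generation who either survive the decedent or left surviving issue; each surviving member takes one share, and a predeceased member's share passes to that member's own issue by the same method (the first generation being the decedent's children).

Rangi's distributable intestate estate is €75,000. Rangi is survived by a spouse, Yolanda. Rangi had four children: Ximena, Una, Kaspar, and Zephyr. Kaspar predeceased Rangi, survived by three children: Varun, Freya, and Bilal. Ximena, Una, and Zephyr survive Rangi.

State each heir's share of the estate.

The spouse counts as an additional share at the children's level, so there are 5 primary shares of €15,000. Yolanda takes one such share (€15,000).
The children's combined portion (€60,000) is divided into 4 shares of €15,000: Ximena, Una, and Zephyr each take €15,000; Kaspar's €15,000 share passes to Kaspar's issue.
Kaspar's share (€15,000) is divided into 3 shares of €5,000: Varun, Freya, and Bilal each take €5,000.

Yolanda: €15,000; Ximena: €15,000; Una: €15,000; Varun: €5,000; Freya: €5,000; Bilal: €5,000; Zephyr: €15,000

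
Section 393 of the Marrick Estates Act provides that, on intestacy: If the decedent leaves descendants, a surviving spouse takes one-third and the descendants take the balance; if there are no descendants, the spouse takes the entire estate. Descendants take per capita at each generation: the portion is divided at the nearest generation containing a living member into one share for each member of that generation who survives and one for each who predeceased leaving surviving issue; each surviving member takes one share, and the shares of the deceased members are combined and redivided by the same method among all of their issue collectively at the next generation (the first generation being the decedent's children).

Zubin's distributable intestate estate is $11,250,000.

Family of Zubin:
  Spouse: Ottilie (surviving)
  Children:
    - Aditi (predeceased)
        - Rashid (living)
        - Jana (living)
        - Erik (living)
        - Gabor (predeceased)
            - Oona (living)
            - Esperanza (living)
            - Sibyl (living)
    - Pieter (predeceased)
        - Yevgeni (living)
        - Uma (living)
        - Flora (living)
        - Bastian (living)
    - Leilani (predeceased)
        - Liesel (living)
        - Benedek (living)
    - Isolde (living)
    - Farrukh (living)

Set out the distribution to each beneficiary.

Ottilie takes one-third of $11,250,000 = $3,750,000. The remaining $7,500,000 passes to the descendants.
The descendants' portion ($7,500,000) is divided at the children's generation into 5 shares of $1,500,000. Isolde and Farrukh each take $1,500,000. The 3 shares of the deceased (Aditi, Pieter, and Leilani) are combined into a pool of $4,500,000.
That pool ($4,500,000) is divided at the grandchildren's generation into 10 shares of $450,000. Rashid, Jana, Erik, Yevgeni, Uma, Flora, Bastian, Liesel, and Benedek each take $450,000. The remaining share for the deceased Gabor ($450,000) is carried to the next generation.
That pool ($450,000) is divided at the great-grandchildren's generation equally among Oona, Esperanza, and Sibyl: $150,000 each.

Ottilie: $3,750,000; Rashid: $450,000; Jana: $450,000; Erik: $450,000; Oona: $150,000; Esperanza: $150,000; Sibyl: $150,000; Yevgeni: $450,000; Uma: $450,000; Flora: $450,000; Bastian: $450,000; Liesel: $450,000; Benedek: $450,000; Isolde: $1,500,000; Farrukh: $1,500,000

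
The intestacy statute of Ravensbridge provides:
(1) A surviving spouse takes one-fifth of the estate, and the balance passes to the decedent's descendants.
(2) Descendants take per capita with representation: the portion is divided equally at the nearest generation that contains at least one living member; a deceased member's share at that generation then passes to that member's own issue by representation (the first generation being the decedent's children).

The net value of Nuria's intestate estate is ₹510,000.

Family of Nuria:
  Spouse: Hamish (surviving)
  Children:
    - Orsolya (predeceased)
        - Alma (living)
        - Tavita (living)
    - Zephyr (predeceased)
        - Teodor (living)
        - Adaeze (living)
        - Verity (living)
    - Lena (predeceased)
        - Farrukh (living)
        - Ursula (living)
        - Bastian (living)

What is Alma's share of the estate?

Hamish takes one-fifth of ₹510,000 = ₹102,000. The remaining ₹408,000 passes to the descendants.
No child survives, so the initial division is made at the grandchildren's generation.
The descendants' portion (₹408,000) is divided into 8 shares of ₹51,000: Alma, Tavita, Teodor, Adaeze, Verity, Farrukh, Ursula, and Bastian each take ₹51,000.

Alma receives ₹51,000.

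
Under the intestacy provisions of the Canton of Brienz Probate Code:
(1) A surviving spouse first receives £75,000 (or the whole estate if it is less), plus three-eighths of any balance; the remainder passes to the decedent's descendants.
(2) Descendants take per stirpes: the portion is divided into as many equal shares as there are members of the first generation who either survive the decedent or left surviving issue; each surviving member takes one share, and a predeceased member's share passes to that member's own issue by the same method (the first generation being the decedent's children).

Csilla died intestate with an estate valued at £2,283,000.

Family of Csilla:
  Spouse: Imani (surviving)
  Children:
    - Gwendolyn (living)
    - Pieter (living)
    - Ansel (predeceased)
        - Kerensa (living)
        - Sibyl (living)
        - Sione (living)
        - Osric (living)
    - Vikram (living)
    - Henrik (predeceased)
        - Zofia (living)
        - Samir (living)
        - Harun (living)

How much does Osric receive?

Imani first takes £75,000, leaving a balance of £2,208,000. Imani then takes three-eighths of the balance (£828,000), for a total of £903,000. The remaining £1,380,000 passes to the descendants.
The descendants' portion (£1,380,000) is divided into 5 shares of £276,000: Gwendolyn, Pieter, and Vikram each take £276,000; Ansel's £276,000 share passes to Ansel's issue; Henrik's £276,000 share passes to Henrik's issue.
Ansel's share (£276,000) is divided into 4 shares of £69,000: Kerensa, Sibyl, Sione, and Osric each take £69,000.
Henrik's share (£276,000) is divided into 3 shares of £92,000: Zofia, Samir, and Harun each take £92,000.

Osric receives £69,000.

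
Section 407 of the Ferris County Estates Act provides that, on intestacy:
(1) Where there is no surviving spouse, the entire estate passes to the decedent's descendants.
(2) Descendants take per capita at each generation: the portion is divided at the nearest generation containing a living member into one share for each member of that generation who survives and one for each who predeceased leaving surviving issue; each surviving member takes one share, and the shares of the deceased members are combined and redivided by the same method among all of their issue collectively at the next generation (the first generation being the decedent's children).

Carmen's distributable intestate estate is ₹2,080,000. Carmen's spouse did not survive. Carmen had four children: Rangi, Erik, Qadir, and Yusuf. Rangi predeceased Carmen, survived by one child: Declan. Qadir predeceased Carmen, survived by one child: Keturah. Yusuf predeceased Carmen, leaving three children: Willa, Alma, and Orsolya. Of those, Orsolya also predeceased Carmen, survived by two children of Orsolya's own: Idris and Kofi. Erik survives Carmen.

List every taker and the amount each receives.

Declan: ₹312,000; Erik: ₹520,000; Keturah: ₹312,000; Willa: ₹312,000; Alma: ₹312,000; Idris: ₹156,000; Kofi: ₹156,000

The entire ₹2,080,000 passes to the descendants.
That amount (₹2,080,000) is divided at the children's generation into 4 shares of ₹520,000. Erik takes ₹520,000. The 3 shares of the deceased (Rangi, Qadir, and Yusuf) are combined into a pool of ₹1,560,000.
That pool (₹1,560,000) is divided at the grandchildren's generation into 5 shares of ₹312,000. Declan, Keturah, Willa, and Alma each take ₹312,000. The remaining share for the deceased Orsolya (₹312,000) is carried to the next generation.
That pool (₹312,000) is divided at the great-grandchildren's generation equally among Idris and Kofi: ₹156,000 each.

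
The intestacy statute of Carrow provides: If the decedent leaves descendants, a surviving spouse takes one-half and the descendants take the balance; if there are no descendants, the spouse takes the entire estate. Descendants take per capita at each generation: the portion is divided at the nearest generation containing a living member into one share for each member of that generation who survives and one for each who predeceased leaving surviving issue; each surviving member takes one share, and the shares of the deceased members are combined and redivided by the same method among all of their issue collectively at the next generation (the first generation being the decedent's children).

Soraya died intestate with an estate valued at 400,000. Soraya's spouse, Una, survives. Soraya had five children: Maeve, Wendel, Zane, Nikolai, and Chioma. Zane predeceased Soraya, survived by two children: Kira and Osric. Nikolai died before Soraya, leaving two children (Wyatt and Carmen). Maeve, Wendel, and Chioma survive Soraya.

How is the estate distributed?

Una takes one-half of 400,000 = 200,000. The remaining 200,000 passes to the descendants.
The descendants' portion (200,000) is divided at the children's generation into 5 shares of 40,000. Maeve, Wendel, and Chioma each take 40,000. The 2 shares of the deceased (Zane and Nikolai) are combined into a pool of 80,000.
That pool (80,000) is divided at the grandchildren's generation equally among Kira, Osric, Wyatt, and Carmen: 20,000 each.

Una: 200,000; Maeve: 40,000; Wendel: 40,000; Kira: 20,000; Osric: 20,000; Wyatt: 20,000; Carmen: 20,000; Chioma: 40,000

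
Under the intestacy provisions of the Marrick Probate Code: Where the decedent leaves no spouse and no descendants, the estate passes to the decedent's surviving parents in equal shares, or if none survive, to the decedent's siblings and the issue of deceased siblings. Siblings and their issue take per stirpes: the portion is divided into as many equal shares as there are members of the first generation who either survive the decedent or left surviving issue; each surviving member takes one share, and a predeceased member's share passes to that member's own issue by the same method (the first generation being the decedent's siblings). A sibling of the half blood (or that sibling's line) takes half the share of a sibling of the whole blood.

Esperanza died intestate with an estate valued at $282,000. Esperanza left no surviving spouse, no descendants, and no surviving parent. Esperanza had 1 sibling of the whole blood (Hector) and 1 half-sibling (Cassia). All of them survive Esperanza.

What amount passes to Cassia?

The entire $282,000 passes to the siblings and their issue.
Counting each half-blood sibling's line as half a unit, there are 3/2 units in $282,000, so one unit is $188,000. Whole-blood lines (Hector) take $188,000 each; half-blood lines (Cassia) take $94,000 each.

Cassia receives $94,000.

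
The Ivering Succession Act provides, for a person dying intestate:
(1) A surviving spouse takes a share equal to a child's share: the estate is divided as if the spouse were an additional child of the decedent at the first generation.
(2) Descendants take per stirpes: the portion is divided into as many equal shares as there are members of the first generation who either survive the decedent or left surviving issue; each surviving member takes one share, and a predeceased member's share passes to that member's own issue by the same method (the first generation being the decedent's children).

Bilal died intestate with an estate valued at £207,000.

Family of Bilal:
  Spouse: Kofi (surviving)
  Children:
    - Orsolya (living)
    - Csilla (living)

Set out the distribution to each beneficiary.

Kofi: £69,000; Orsolya: £69,000; Csilla: £69,000

The spouse counts as an additional share at the children's level, so there are 3 primary shares of £69,000. Kofi takes one such share (£69,000).
The children's combined portion (£138,000) is divided into 2 shares of £69,000: Orsolya and Csilla each take £69,000.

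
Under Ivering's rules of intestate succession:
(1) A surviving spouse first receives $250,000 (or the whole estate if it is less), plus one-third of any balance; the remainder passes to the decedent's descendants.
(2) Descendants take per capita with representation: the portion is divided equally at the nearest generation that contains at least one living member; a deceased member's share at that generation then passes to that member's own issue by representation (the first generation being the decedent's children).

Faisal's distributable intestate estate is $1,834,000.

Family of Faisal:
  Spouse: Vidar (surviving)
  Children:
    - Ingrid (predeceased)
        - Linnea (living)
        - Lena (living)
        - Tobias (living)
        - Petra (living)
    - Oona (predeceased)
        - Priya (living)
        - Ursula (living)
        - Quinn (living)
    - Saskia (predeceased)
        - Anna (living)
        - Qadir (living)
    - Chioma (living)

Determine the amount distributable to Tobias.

Tobias receives $66,000.

Vidar first takes $250,000, leaving a balance of $1,584,000. Vidar then takes one-third of the balance ($528,000), for a total of $778,000. The remaining $1,056,000 passes to the descendants.
The descendants' portion ($1,056,000) is divided into 4 shares of $264,000: Chioma takes $264,000; Ingrid's $264,000 share passes to Ingrid's issue; Oona's $264,000 share passes to Oona's issue; Saskia's $264,000 share passes to Saskia's issue.
Ingrid's share ($264,000) is divided into 4 shares of $66,000: Linnea, Lena, Tobias, and Petra each take $66,000.
Oona's share ($264,000) is divided into 3 shares of $88,000: Priya, Ursula, and Quinn each take $88,000.
Saskia's share ($264,000) is divided into 2 shares of $132,000: Anna and Qadir each take $132,000.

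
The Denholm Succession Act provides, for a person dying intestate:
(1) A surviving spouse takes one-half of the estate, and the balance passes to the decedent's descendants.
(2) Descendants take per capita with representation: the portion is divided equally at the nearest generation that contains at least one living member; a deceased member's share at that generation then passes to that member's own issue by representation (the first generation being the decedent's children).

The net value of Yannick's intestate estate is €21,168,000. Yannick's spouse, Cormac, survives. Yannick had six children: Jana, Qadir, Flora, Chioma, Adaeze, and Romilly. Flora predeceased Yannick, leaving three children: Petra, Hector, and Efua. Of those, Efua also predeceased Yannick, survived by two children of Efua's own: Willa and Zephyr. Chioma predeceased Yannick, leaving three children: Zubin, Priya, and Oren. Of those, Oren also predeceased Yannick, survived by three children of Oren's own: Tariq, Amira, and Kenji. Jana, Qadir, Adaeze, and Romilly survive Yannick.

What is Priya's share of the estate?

Cormac takes one-half of €21,168,000 = €10,584,000. The remaining €10,584,000 passes to the descendants.
The descendants' portion (€10,584,000) is divided into 6 shares of €1,764,000: Jana, Qadir, Adaeze, and Romilly each take €1,764,000; Flora's €1,764,000 share passes to Flora's issue; Chioma's €1,764,000 share passes to Chioma's issue.
Flora's share (€1,764,000) is divided into 3 shares of €588,000: Petra and Hector each take €588,000; Efua's €588,000 share passes to Efua's issue.
Efua's share (€588,000) is divided into 2 shares of €294,000: Willa and Zephyr each take €294,000.
Chioma's share (€1,764,000) is divided into 3 shares of €588,000: Zubin and Priya each take €588,000; Oren's €588,000 share passes to Oren's issue.
Oren's share (€588,000) is divided into 3 shares of €196,000: Tariq, Amira, and Kenji each take €196,000.

Priya receives €588,000.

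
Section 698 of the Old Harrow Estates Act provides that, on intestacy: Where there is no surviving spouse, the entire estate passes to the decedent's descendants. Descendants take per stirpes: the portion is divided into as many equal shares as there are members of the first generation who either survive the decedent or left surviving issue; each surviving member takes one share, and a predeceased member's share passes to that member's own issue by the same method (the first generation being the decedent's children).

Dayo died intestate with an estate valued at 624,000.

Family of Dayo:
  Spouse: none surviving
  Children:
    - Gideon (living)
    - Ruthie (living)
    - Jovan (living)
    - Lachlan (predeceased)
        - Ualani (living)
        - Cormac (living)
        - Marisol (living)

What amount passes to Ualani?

The entire 624,000 passes to the descendants.
That amount (624,000) is divided into 4 shares of 156,000: Gideon, Ruthie, and Jovan each take 156,000; Lachlan's 156,000 share passes to Lachlan's issue.
Lachlan's share (156,000) is divided into 3 shares of 52,000: Ualani, Cormac, and Marisol each take 52,000.

Ualani receives 52,000.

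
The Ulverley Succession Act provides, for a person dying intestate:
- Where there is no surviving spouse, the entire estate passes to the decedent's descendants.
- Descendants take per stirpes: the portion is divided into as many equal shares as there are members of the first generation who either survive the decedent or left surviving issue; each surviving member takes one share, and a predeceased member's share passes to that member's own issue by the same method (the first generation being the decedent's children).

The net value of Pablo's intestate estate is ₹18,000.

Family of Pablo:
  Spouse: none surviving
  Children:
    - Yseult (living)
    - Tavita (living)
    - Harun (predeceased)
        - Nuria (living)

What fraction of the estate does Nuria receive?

The entire ₹18,000 passes to the descendants.
That amount (₹18,000) is divided into 3 shares of ₹6,000: Yseult and Tavita each take ₹6,000; Harun's ₹6,000 share passes to Harun's issue.
Harun's share (₹6,000) passes entirely to Nuria.

Nuria receives 1/3 of the estate.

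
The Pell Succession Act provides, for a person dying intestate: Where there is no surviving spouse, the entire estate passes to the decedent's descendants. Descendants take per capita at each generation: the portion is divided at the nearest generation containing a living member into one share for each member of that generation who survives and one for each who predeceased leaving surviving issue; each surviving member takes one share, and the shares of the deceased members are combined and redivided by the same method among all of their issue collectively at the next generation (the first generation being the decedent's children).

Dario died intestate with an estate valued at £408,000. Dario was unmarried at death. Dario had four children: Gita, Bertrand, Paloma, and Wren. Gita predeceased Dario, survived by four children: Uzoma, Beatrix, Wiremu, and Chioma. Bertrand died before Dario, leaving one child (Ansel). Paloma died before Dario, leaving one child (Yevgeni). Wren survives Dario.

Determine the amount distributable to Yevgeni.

Yevgeni receives £51,000.

The entire £408,000 passes to the descendants.
That amount (£408,000) is divided at the children's generation into 4 shares of £102,000. Wren takes £102,000. The 3 shares of the deceased (Gita, Bertrand, and Paloma) are combined into a pool of £306,000.
That pool (£306,000) is divided at the grandchildren's generation equally among Uzoma, Beatrix, Wiremu, Chioma, Ansel, and Yevgeni: £51,000 each.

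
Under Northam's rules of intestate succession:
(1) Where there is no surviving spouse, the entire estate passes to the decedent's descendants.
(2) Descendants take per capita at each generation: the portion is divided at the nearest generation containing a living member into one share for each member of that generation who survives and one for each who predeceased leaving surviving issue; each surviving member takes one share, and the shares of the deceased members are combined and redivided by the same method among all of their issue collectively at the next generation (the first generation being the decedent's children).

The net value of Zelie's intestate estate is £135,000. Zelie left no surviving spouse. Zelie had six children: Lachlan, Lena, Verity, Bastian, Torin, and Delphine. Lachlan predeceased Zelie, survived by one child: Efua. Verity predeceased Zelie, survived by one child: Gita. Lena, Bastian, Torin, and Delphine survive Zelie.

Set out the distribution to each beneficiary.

The entire £135,000 passes to the descendants.
That amount (£135,000) is divided at the children's generation into 6 shares of £22,500. Lena, Bastian, Torin, and Delphine each take £22,500. The 2 shares of the deceased (Lachlan and Verity) are combined into a pool of £45,000.
That pool (£45,000) is divided at the grandchildren's generation equally among Efua and Gita: £22,500 each.

Efua: £22,500; Lena: £22,500; Gita: £22,500; Bastian: £22,500; Torin: £22,500; Delphine: £22,500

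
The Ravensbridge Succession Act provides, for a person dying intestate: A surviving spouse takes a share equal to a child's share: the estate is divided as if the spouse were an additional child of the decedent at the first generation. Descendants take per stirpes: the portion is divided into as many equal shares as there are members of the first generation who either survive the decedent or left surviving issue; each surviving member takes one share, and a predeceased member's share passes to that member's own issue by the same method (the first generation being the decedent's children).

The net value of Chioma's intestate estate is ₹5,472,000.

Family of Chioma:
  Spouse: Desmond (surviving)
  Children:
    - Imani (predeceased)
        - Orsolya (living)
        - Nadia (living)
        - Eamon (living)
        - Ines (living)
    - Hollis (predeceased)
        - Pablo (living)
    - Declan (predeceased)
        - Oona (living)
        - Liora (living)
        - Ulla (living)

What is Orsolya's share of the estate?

The spouse counts as an additional share at the children's level, so there are 4 primary shares of ₹1,368,000. Desmond takes one such share (₹1,368,000).
The children's combined portion (₹4,104,000) is divided into 3 shares of ₹1,368,000: Imani's ₹1,368,000 share passes to Imani's issue; Hollis's ₹1,368,000 share passes to Hollis's issue; Declan's ₹1,368,000 share passes to Declan's issue.
Imani's share (₹1,368,000) is divided into 4 shares of ₹342,000: Orsolya, Nadia, Eamon, and Ines each take ₹342,000.
Hollis's share (₹1,368,000) passes entirely to Pablo.
Declan's share (₹1,368,000) is divided into 3 shares of ₹456,000: Oona, Liora, and Ulla each take ₹456,000.

Orsolya receives ₹342,000.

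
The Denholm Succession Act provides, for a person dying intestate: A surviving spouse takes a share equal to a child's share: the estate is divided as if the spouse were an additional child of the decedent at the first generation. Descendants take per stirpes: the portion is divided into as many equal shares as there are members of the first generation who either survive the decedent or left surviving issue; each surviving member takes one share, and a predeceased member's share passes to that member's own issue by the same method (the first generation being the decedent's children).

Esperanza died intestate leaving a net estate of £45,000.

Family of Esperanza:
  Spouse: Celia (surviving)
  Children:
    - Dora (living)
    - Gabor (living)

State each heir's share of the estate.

Celia: £15,000; Dora: £15,000; Gabor: £15,000

The spouse counts as an additional share at the children's level, so there are 3 primary shares of £15,000. Celia takes one such share (£15,000).
The children's combined portion (£30,000) is divided into 2 shares of £15,000: Dora and Gabor each take £15,000.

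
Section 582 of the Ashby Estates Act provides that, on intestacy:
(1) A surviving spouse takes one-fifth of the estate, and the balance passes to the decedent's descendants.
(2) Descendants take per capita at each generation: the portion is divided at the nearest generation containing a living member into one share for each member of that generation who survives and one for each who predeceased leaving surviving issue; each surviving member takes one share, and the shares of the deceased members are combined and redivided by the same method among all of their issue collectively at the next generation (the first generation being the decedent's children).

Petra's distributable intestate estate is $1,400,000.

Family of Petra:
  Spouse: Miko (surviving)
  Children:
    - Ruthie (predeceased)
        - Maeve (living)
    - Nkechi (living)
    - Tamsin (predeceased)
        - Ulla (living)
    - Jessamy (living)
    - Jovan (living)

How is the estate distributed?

Miko takes one-fifth of $1,400,000 = $280,000. The remaining $1,120,000 passes to the descendants.
The descendants' portion ($1,120,000) is divided at the children's generation into 5 shares of $224,000. Nkechi, Jessamy, and Jovan each take $224,000. The 2 shares of the deceased (Ruthie and Tamsin) are combined into a pool of $448,000.
That pool ($448,000) is divided at the grandchildren's generation equally among Maeve and Ulla: $224,000 each.

Miko: $280,000; Maeve: $224,000; Nkechi: $224,000; Ulla: $224,000; Jessamy: $224,000; Jovan: $224,000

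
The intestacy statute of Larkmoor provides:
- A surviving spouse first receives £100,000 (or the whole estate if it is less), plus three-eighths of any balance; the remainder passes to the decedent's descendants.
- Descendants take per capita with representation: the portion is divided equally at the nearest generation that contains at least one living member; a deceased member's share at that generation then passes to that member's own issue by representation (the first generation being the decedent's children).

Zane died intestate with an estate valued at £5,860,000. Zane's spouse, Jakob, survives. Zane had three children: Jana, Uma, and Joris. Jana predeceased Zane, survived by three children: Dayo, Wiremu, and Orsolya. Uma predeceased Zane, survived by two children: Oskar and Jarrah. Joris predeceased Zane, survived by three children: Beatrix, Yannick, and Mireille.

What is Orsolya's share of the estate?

Orsolya receives £450,000.

Jakob first takes £100,000, leaving a balance of £5,760,000. Jakob then takes three-eighths of the balance (£2,160,000), for a total of £2,260,000. The remaining £3,600,000 passes to the descendants.
No child survives, so the initial division is made at the grandchildren's generation.
The descendants' portion (£3,600,000) is divided into 8 shares of £450,000: Dayo, Wiremu, Orsolya, Oskar, Jarrah, Beatrix, Yannick, and Mireille each take £450,000.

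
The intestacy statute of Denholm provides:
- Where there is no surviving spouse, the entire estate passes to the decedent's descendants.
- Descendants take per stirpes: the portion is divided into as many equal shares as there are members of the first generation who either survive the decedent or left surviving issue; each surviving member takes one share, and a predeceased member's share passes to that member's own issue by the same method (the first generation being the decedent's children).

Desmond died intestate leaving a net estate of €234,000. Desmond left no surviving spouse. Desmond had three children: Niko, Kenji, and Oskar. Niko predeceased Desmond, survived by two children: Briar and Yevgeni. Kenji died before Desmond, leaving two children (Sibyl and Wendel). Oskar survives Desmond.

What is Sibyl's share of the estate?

The entire €234,000 passes to the descendants.
That amount (€234,000) is divided into 3 shares of €78,000: Oskar takes €78,000; Niko's €78,000 share passes to Niko's issue; Kenji's €78,000 share passes to Kenji's issue.
Niko's share (€78,000) is divided into 2 shares of €39,000: Briar and Yevgeni each take €39,000.
Kenji's share (€78,000) is divided into 2 shares of €39,000: Sibyl and Wendel each take €39,000.

Sibyl receives €39,000.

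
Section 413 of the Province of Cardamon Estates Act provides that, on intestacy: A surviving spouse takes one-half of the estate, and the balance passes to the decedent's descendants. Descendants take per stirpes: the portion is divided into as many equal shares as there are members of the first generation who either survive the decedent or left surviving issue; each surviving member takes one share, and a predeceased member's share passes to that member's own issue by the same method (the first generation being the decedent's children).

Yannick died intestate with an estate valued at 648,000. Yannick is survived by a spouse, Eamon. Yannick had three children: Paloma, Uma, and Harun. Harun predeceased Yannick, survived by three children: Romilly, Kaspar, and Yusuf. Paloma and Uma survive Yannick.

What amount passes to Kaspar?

Kaspar receives 36,000.

Eamon takes one-half of 648,000 = 324,000. The remaining 324,000 passes to the descendants.
The descendants' portion (324,000) is divided into 3 shares of 108,000: Paloma and Uma each take 108,000; Harun's 108,000 share passes to Harun's issue.
Harun's share (108,000) is divided into 3 shares of 36,000: Romilly, Kaspar, and Yusuf each take 36,000.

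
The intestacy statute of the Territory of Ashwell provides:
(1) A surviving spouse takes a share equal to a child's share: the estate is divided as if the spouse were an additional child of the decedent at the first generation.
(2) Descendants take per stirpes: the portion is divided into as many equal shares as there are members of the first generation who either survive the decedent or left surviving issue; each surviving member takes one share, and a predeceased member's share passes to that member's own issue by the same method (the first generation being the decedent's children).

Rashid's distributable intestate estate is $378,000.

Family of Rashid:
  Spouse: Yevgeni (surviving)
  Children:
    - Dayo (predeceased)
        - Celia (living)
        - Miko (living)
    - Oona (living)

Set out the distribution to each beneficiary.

The spouse counts as an additional share at the children's level, so there are 3 primary shares of $126,000. Yevgeni takes one such share ($126,000).
The children's combined portion ($252,000) is divided into 2 shares of $126,000: Oona takes $126,000; Dayo's $126,000 share passes to Dayo's issue.
Dayo's share ($126,000) is divided into 2 shares of $63,000: Celia and Miko each take $63,000.

Yevgeni: $126,000; Celia: $63,000; Miko: $63,000; Oona: $126,000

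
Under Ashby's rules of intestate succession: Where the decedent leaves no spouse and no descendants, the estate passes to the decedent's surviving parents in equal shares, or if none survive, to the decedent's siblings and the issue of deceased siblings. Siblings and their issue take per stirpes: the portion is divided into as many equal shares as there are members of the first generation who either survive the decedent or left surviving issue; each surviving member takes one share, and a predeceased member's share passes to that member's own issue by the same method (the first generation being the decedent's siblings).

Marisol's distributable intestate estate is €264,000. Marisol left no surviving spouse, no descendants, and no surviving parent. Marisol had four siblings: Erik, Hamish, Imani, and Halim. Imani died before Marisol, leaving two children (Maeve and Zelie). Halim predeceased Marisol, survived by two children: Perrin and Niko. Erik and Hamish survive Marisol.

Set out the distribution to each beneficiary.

The entire €264,000 passes to the siblings and their issue.
That amount (€264,000) is divided into 4 shares of €66,000: Erik and Hamish each take €66,000; Imani's €66,000 share passes to Imani's issue; Halim's €66,000 share passes to Halim's issue.
Imani's share (€66,000) is divided into 2 shares of €33,000: Maeve and Zelie each take €33,000.
Halim's share (€66,000) is divided into 2 shares of €33,000: Perrin and Niko each take €33,000.

Erik: €66,000; Hamish: €66,000; Maeve: €33,000; Zelie: €33,000; Perrin: €33,000; Niko: €33,000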